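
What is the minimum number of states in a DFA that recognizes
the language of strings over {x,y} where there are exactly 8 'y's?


States: count = 0, 1, ..., 8 (that's 9 states), plus a dead state for count > 8.
Total: 9 + 1 = 10. Accept = count-8 state.

10


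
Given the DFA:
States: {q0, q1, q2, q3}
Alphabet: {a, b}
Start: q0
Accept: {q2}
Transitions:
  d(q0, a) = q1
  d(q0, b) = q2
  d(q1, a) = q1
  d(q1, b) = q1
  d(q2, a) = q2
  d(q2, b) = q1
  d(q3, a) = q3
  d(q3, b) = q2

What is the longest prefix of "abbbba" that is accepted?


Run the DFA, marking each prefix where the state is accepting:
  "" -> q0 [reject]
  "a" -> q1 [reject]
  "ab" -> q1 [reject]
  "abb" -> q1 [reject]
  "abbb" -> q1 [reject]
  "abbbb" -> q1 [reject]
  "abbbba" -> q1 [reject]

No prefix is accepted


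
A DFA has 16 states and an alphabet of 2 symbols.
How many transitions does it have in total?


Each state has exactly one transition per symbol.
16 * 2 = 32

32


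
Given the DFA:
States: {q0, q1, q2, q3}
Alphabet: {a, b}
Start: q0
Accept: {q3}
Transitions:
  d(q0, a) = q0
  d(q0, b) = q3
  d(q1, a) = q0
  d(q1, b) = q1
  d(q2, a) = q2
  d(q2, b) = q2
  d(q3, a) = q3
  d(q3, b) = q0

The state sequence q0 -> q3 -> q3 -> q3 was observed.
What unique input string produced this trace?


Trace back each transition to find the symbol:
  q0 --[b]--> q3
  q3 --[a]--> q3
  q3 --[a]--> q3

"baa"


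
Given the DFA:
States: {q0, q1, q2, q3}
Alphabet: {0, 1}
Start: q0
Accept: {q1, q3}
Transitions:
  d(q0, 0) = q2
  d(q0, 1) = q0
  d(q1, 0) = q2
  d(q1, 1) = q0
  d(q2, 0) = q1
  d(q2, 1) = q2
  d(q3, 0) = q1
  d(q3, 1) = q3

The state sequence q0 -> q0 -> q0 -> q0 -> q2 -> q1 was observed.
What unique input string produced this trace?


Trace back each transition to find the symbol:
  q0 --[1]--> q0
  q0 --[1]--> q0
  q0 --[1]--> q0
  q0 --[0]--> q2
  q2 --[0]--> q1

"11100"


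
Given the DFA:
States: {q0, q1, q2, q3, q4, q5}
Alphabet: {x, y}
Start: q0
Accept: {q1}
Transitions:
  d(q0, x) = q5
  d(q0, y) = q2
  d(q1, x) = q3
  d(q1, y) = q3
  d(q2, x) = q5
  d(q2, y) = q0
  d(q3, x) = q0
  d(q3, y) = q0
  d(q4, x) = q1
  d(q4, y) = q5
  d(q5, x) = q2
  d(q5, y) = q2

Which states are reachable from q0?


BFS from q0:
  layer 0: {q0}
  layer 1: {q2, q5}

{q0, q2, q5}


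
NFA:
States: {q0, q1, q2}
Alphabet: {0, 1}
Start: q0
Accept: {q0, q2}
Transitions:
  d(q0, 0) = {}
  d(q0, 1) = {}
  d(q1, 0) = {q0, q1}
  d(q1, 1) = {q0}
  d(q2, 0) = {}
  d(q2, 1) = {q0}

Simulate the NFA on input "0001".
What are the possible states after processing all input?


Start: {q0}
  --0--> {}
  --0--> {}
  --0--> {}
  --1--> {}

{} (empty set, no valid transitions)


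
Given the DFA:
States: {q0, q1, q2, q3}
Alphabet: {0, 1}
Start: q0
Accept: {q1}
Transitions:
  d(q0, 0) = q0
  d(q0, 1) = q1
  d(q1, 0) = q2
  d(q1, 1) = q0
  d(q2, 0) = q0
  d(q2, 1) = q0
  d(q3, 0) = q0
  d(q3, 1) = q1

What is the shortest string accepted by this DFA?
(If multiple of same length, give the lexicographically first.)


BFS by string length (lex-first path to each state shown):
  len 0: q0<-""
  len 1: q0<-"0", q1<-"1"
Found accept state at length 1.

"1"


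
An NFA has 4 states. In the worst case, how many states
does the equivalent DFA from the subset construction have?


Subset construction: one DFA state per subset of NFA states.
2^4 = 16

16


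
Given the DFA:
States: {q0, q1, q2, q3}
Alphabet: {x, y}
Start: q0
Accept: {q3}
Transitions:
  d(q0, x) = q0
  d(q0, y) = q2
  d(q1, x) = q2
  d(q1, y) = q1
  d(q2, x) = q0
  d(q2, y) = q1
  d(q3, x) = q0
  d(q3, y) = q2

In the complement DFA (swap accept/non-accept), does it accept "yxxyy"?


Trace: q0 -> q2 -> q0 -> q0 -> q2 -> q1
Final: q1
Original accept: {q3}
Complement: q1 is not in original accept

Yes, complement accepts (original rejects)


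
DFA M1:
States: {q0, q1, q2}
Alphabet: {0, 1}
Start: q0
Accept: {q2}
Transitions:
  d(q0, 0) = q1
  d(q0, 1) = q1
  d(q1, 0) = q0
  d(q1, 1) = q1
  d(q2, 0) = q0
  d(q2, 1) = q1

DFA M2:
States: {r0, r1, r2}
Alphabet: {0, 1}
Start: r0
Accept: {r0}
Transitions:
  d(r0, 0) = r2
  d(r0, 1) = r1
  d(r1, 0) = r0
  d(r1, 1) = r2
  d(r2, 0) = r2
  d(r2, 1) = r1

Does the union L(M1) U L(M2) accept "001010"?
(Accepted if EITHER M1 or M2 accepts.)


M1: final=q0 accepted=False
M2: final=r0 accepted=True

Yes, union accepts


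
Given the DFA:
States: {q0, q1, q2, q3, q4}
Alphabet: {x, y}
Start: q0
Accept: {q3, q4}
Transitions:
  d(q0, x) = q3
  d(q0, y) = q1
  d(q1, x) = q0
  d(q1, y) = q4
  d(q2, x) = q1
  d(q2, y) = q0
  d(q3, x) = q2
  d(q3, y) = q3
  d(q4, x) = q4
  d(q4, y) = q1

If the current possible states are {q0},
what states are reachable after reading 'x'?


Apply transition on 'x' from each current state:
  d(q0, x) = q3

{q3}


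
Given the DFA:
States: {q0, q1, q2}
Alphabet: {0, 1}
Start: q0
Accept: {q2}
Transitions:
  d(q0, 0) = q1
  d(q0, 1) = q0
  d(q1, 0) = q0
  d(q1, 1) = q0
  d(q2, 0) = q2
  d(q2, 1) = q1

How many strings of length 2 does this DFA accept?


Enumerating all length-2 strings:
  "00" -> q0 [reject]
  "01" -> q0 [reject]
  "10" -> q1 [reject]
  "11" -> q0 [reject]

0 out of 4


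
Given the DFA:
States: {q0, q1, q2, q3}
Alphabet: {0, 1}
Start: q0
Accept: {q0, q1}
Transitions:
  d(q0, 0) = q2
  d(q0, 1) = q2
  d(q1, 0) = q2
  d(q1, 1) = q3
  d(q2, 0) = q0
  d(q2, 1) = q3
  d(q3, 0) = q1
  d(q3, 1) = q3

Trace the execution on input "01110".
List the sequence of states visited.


Input: 01110
d(q0, 0) = q2
d(q2, 1) = q3
d(q3, 1) = q3
d(q3, 1) = q3
d(q3, 0) = q1


q0 -> q2 -> q3 -> q3 -> q3 -> q1


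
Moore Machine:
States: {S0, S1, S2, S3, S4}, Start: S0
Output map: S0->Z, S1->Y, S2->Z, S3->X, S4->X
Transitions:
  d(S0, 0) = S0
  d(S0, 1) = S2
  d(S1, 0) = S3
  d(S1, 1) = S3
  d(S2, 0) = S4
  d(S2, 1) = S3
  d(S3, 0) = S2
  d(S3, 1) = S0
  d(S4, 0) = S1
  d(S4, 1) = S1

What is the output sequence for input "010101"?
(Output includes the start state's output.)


Start: S0 (output Z)
  --0--> S0 (output Z)
  --1--> S2 (output Z)
  --0--> S4 (output X)
  --1--> S1 (output Y)
  --0--> S3 (output X)
  --1--> S0 (output Z)

"ZZZXYXZ"


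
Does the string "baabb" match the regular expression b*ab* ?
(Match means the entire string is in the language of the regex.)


|string| = 5; first = 'b'; last = 'b'

No, "baabb" does not match b*ab*


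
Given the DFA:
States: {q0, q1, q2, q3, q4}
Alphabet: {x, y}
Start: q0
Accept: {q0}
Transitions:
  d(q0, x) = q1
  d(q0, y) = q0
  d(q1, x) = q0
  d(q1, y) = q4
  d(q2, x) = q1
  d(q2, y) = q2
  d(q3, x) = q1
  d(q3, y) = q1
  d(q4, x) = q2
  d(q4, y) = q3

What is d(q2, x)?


Looking up transition d(q2, x)

q1


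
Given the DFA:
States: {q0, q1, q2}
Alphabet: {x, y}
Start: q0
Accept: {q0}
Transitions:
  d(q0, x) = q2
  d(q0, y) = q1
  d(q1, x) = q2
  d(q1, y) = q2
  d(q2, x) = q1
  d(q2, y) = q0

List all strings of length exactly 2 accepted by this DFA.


All strings of length 2: 4 total
Accepted: 1

"xy"


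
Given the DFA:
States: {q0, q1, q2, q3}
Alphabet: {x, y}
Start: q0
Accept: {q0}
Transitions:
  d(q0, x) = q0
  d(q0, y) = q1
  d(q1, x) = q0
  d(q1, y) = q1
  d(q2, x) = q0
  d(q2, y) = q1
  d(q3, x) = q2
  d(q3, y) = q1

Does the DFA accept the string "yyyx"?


Trace: q0 -> q1 -> q1 -> q1 -> q0
Final state: q0
Accept states: {q0}

Yes, accepted (final state q0 is an accept state)


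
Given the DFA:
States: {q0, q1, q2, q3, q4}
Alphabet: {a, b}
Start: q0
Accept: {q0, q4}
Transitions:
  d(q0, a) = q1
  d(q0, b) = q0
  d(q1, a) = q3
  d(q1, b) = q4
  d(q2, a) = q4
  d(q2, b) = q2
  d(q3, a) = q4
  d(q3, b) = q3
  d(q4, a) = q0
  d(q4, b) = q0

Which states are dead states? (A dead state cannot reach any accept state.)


Forward reachability from each state:
  q0 -> reaches accept state q0 (live)
  q1 -> reaches accept state q0 (live)
  q2 -> reaches accept state q0 (live)
  q3 -> reaches accept state q0 (live)
  q4 -> reaches accept state q0 (live)

None (all states can reach an accept state)


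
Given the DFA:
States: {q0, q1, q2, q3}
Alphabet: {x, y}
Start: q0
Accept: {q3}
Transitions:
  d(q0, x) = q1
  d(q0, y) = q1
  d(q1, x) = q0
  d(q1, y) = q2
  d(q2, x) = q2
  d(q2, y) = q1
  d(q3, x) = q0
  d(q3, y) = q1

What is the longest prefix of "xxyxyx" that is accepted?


Run the DFA, marking each prefix where the state is accepting:
  "" -> q0 [reject]
  "x" -> q1 [reject]
  "xx" -> q0 [reject]
  "xxy" -> q1 [reject]
  "xxyx" -> q0 [reject]
  "xxyxy" -> q1 [reject]
  "xxyxyx" -> q0 [reject]

No prefix is accepted


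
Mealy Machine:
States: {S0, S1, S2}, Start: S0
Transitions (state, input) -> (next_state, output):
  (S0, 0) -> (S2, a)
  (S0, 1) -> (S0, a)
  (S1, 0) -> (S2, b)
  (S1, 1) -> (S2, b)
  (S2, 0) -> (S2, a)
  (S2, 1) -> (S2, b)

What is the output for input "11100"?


Step-by-step:
  (S0, 1) -> (S0, a)
  (S0, 1) -> (S0, a)
  (S0, 1) -> (S0, a)
  (S0, 0) -> (S2, a)
  (S2, 0) -> (S2, a)

"aaaaa"


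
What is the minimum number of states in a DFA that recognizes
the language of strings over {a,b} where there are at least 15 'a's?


States: count = 0, 1, ..., 14, and a final '>= 15' state.
Total: 15 + 1 = 16. Accept = '>= 15' state.

16


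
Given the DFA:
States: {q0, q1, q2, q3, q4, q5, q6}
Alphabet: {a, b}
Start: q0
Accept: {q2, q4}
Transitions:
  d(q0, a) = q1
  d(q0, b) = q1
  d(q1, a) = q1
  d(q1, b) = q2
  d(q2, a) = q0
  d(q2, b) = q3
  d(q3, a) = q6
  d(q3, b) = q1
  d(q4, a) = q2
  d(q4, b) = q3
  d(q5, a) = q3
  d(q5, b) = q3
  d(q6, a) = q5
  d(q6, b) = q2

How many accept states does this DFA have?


Accept states listed: {q2, q4}
Counting: q2(1) q4(2)

2


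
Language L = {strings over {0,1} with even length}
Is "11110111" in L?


length = 8; 8 mod 2 = 0

Yes, "11110111" is in L


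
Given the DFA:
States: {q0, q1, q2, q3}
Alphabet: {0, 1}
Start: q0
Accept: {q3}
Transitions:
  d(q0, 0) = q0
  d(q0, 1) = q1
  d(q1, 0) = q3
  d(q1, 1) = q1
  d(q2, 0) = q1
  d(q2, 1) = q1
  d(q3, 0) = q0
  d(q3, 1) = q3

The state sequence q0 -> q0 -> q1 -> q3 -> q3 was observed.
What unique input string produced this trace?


Trace back each transition to find the symbol:
  q0 --[0]--> q0
  q0 --[1]--> q1
  q1 --[0]--> q3
  q3 --[1]--> q3

"0101"


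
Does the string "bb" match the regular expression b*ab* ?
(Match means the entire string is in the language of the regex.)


|string| = 2; first = 'b'; last = 'b'

No, "bb" does not match b*ab*


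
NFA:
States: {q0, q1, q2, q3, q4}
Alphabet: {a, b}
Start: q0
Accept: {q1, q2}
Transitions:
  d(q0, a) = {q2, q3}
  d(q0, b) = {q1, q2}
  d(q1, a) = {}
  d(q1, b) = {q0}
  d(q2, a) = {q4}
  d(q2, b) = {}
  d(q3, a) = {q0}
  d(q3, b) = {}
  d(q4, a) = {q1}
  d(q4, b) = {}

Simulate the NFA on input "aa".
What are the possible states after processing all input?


Start: {q0}
  --a--> {q2, q3}
  --a--> {q0, q4}

{q0, q4}


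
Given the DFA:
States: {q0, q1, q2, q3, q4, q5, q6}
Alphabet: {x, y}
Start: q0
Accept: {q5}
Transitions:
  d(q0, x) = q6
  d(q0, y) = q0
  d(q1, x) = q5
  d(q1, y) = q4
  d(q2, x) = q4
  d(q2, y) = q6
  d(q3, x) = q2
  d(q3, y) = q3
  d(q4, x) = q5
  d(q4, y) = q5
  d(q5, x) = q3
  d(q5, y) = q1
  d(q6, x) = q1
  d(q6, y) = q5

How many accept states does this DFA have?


Accept states listed: {q5}
Counting: q5(1)

1


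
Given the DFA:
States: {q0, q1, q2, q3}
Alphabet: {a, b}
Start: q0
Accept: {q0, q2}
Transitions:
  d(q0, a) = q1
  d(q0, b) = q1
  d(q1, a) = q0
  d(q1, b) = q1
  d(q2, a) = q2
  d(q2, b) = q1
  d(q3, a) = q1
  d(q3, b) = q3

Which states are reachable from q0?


BFS from q0:
  layer 0: {q0}
  layer 1: {q1}

{q0, q1}


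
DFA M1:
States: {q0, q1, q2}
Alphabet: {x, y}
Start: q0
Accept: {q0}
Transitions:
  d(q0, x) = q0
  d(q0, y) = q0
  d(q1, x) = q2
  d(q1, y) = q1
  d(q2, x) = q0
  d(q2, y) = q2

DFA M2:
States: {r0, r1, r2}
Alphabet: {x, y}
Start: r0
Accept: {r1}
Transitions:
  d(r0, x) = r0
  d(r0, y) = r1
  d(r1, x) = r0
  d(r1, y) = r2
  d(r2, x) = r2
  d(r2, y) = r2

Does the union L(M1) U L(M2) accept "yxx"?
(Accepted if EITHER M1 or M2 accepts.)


M1: final=q0 accepted=True
M2: final=r0 accepted=False

Yes, union accepts


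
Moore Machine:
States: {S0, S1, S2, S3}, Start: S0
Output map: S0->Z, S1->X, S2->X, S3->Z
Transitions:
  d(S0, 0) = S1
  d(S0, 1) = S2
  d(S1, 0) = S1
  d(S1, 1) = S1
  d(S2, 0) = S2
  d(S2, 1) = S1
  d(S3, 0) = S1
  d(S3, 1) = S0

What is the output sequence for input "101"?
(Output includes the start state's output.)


Start: S0 (output Z)
  --1--> S2 (output X)
  --0--> S2 (output X)
  --1--> S1 (output X)

"ZXXX"


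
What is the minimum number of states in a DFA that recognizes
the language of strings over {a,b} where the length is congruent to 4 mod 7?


States track (length) mod 7.
Need 7 states: one per remainder 0..6; accept = remainder 4.

7


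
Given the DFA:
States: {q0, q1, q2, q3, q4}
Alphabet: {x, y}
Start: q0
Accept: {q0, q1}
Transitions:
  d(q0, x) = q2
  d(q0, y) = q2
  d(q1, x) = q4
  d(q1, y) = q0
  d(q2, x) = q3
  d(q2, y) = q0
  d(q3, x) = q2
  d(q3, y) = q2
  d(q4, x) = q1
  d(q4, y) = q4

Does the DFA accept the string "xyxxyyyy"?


Trace: q0 -> q2 -> q0 -> q2 -> q3 -> q2 -> q0 -> q2 -> q0
Final state: q0
Accept states: {q0, q1}

Yes, accepted (final state q0 is an accept state)


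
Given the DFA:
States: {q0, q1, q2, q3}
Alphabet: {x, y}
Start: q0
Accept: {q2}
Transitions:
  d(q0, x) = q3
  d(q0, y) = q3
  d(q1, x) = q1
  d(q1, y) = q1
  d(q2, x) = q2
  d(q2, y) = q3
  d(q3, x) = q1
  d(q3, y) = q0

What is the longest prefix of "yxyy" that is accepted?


Run the DFA, marking each prefix where the state is accepting:
  "" -> q0 [reject]
  "y" -> q3 [reject]
  "yx" -> q1 [reject]
  "yxy" -> q1 [reject]
  "yxyy" -> q1 [reject]

No prefix is accepted


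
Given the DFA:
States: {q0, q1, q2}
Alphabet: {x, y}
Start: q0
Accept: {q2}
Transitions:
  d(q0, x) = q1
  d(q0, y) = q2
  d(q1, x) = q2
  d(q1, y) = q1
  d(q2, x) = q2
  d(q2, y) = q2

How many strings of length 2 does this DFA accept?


Enumerating all length-2 strings:
  "xx" -> q2 [accept]
  "xy" -> q1 [reject]
  "yx" -> q2 [accept]
  "yy" -> q2 [accept]

3 out of 4


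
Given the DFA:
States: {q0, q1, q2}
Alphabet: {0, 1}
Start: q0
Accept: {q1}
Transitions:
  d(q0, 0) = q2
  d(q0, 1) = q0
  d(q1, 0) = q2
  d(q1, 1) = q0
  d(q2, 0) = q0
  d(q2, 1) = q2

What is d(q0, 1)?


Looking up transition d(q0, 1)

q0


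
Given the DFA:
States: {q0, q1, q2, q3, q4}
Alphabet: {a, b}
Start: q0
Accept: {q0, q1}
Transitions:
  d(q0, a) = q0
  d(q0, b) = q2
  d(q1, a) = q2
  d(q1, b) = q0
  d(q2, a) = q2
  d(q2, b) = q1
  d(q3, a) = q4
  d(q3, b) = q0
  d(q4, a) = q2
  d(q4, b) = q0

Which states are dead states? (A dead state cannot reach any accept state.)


Forward reachability from each state:
  q0 -> reaches accept state q0 (live)
  q1 -> reaches accept state q0 (live)
  q2 -> reaches accept state q0 (live)
  q3 -> reaches accept state q0 (live)
  q4 -> reaches accept state q0 (live)

None (all states can reach an accept state)


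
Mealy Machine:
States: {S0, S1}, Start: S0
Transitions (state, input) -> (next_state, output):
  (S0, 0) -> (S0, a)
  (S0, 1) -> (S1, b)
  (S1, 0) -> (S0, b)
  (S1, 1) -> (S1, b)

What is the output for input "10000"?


Step-by-step:
  (S0, 1) -> (S1, b)
  (S1, 0) -> (S0, b)
  (S0, 0) -> (S0, a)
  (S0, 0) -> (S0, a)
  (S0, 0) -> (S0, a)

"bbaaa"


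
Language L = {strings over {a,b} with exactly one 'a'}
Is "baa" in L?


count('a') = 2

No, "baa" is not in L


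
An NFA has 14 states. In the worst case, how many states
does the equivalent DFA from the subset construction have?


Subset construction: one DFA state per subset of NFA states.
2^14 = 16384

16384


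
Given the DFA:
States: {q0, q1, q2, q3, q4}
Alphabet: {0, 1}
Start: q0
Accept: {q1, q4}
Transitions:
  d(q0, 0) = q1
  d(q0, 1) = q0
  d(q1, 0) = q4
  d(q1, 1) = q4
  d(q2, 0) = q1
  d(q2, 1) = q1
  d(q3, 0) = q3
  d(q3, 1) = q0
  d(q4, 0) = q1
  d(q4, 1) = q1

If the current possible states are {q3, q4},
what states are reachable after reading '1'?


Apply transition on '1' from each current state:
  d(q3, 1) = q0
  d(q4, 1) = q1

{q0, q1}


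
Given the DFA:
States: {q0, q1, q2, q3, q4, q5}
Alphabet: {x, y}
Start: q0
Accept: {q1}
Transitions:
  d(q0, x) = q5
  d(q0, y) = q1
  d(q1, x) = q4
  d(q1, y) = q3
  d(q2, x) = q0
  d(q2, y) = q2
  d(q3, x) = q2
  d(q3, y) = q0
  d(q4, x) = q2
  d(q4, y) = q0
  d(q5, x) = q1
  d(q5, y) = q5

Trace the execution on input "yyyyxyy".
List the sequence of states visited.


Input: yyyyxyy
d(q0, y) = q1
d(q1, y) = q3
d(q3, y) = q0
d(q0, y) = q1
d(q1, x) = q4
d(q4, y) = q0
d(q0, y) = q1


q0 -> q1 -> q3 -> q0 -> q1 -> q4 -> q0 -> q1


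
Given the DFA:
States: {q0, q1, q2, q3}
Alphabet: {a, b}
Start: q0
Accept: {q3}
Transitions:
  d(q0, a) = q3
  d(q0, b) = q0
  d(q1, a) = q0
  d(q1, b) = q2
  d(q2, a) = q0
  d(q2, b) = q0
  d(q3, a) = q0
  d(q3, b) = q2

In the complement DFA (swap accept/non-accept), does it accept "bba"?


Trace: q0 -> q0 -> q0 -> q3
Final: q3
Original accept: {q3}
Complement: q3 is in original accept

No, complement rejects (original accepts)


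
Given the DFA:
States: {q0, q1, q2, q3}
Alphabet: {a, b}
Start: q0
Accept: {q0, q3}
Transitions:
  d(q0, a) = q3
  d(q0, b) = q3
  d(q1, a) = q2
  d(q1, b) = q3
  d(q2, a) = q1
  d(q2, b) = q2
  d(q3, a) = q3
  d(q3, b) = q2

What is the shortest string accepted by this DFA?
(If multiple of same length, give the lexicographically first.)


BFS by string length (lex-first path to each state shown):
  len 0: q0<-""
Found accept state at length 0.

"" (empty string)


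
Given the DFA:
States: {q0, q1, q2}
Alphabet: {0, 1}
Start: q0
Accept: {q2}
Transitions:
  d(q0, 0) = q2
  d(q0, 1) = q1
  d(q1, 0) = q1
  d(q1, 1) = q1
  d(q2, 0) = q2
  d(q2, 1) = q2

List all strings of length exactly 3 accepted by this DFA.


All strings of length 3: 8 total
Accepted: 4

"000", "001", "010", "011"


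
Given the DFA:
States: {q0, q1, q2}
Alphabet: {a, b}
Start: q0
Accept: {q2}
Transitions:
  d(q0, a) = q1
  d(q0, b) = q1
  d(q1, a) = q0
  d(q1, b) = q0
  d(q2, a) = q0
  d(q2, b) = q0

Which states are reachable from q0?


BFS from q0:
  layer 0: {q0}
  layer 1: {q1}

{q0, q1}


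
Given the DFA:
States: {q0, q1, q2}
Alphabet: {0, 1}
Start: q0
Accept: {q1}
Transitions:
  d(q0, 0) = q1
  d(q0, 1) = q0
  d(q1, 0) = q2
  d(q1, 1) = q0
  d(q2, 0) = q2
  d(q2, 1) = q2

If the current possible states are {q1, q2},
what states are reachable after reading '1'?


Apply transition on '1' from each current state:
  d(q1, 1) = q0
  d(q2, 1) = q2

{q0, q2}


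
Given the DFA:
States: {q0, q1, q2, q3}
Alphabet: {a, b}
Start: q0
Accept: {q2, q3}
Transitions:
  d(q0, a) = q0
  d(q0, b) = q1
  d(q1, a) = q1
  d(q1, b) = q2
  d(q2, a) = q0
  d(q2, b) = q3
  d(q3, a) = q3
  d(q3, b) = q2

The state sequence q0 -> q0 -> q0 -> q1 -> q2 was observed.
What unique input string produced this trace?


Trace back each transition to find the symbol:
  q0 --[a]--> q0
  q0 --[a]--> q0
  q0 --[b]--> q1
  q1 --[b]--> q2

"aabb"


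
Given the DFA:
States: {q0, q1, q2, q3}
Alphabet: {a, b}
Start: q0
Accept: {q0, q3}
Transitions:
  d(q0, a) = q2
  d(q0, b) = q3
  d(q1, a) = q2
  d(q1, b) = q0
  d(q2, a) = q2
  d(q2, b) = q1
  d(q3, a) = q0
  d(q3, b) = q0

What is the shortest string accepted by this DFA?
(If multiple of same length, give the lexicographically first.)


BFS by string length (lex-first path to each state shown):
  len 0: q0<-""
Found accept state at length 0.

"" (empty string)


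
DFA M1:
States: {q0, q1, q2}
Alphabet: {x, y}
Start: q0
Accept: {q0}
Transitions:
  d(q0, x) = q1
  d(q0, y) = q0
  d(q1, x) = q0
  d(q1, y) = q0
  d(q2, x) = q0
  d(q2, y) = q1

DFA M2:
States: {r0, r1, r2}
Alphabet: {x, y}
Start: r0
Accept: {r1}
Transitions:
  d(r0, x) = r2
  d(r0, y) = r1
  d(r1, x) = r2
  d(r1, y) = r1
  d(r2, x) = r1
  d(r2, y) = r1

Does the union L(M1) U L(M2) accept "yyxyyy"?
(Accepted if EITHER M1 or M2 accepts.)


M1: final=q0 accepted=True
M2: final=r1 accepted=True

Yes, union accepts


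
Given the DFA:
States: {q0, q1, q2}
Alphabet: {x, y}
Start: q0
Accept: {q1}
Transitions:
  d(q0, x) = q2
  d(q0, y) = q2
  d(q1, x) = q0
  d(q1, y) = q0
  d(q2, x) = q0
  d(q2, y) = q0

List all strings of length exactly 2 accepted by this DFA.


All strings of length 2: 4 total
Accepted: 0

None


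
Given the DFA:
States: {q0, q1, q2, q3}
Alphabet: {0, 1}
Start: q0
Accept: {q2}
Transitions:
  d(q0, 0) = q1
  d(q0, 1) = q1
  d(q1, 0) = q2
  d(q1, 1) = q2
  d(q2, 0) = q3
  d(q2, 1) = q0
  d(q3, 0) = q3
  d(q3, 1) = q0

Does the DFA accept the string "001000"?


Trace: q0 -> q1 -> q2 -> q0 -> q1 -> q2 -> q3
Final state: q3
Accept states: {q2}

No, rejected (final state q3 is not an accept state)


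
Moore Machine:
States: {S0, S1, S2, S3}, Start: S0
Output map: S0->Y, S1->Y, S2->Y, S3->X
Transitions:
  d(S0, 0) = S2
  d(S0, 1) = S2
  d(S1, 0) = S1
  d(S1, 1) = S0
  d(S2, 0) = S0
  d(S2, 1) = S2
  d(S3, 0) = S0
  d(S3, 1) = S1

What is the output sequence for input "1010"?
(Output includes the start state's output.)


Start: S0 (output Y)
  --1--> S2 (output Y)
  --0--> S0 (output Y)
  --1--> S2 (output Y)
  --0--> S0 (output Y)

"YYYYY"


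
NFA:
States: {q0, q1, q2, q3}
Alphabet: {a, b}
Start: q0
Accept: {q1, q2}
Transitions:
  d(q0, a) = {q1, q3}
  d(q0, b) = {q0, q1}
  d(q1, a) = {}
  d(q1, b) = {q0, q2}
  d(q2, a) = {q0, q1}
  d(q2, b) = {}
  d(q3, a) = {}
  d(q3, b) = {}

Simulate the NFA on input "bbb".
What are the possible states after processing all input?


Start: {q0}
  --b--> {q0, q1}
  --b--> {q0, q1, q2}
  --b--> {q0, q1, q2}

{q0, q1, q2}


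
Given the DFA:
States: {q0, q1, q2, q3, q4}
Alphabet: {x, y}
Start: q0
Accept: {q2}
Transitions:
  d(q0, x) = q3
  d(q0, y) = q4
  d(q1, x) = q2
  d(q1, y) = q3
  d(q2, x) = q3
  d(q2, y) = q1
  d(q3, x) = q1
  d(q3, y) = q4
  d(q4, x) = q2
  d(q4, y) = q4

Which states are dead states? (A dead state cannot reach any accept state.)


Forward reachability from each state:
  q0 -> reaches accept state q2 (live)
  q1 -> reaches accept state q2 (live)
  q2 -> reaches accept state q2 (live)
  q3 -> reaches accept state q2 (live)
  q4 -> reaches accept state q2 (live)

None (all states can reach an accept state)


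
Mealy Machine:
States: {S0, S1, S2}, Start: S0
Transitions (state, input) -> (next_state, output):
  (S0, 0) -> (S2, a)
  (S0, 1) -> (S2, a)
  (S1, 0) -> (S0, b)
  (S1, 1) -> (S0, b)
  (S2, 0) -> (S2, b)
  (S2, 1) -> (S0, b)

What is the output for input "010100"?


Step-by-step:
  (S0, 0) -> (S2, a)
  (S2, 1) -> (S0, b)
  (S0, 0) -> (S2, a)
  (S2, 1) -> (S0, b)
  (S0, 0) -> (S2, a)
  (S2, 0) -> (S2, b)

"ababab"


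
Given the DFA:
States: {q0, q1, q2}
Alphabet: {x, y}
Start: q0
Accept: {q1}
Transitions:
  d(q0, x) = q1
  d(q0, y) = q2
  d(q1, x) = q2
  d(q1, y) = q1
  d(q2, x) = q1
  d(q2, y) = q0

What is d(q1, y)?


Looking up transition d(q1, y)

q1


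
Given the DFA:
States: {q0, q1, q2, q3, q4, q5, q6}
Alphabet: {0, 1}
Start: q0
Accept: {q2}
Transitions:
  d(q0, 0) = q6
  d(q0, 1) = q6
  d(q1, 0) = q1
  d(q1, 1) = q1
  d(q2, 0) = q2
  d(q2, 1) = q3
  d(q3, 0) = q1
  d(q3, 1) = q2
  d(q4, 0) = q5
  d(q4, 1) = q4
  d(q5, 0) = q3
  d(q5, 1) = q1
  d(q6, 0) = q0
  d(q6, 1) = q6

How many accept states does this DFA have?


Accept states listed: {q2}
Counting: q2(1)

1


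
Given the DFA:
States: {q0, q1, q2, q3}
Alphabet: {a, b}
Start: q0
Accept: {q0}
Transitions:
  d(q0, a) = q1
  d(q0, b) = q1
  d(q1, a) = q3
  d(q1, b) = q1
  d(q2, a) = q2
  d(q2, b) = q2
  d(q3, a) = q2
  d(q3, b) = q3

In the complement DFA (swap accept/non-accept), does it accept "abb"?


Trace: q0 -> q1 -> q1 -> q1
Final: q1
Original accept: {q0}
Complement: q1 is not in original accept

Yes, complement accepts (original rejects)


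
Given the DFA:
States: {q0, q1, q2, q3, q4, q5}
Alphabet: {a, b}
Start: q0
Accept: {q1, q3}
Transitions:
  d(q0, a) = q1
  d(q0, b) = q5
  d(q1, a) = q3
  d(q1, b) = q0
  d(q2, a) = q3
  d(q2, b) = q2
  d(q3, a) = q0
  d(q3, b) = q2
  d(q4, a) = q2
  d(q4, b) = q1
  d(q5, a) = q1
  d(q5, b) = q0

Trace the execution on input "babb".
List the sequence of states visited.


Input: babb
d(q0, b) = q5
d(q5, a) = q1
d(q1, b) = q0
d(q0, b) = q5


q0 -> q5 -> q1 -> q0 -> q5


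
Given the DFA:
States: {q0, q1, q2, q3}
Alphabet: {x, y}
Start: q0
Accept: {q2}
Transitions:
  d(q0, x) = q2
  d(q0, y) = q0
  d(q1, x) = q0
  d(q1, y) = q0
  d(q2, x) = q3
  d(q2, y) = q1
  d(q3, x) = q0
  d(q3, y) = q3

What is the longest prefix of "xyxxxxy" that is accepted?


Run the DFA, marking each prefix where the state is accepting:
  "" -> q0 [reject]
  "x" -> q2 [accept]
  "xy" -> q1 [reject]
  "xyx" -> q0 [reject]
  "xyxx" -> q2 [accept]
  "xyxxx" -> q3 [reject]
  "xyxxxx" -> q0 [reject]
  "xyxxxxy" -> q0 [reject]

"xyxx"


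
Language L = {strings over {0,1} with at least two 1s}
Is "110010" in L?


count('1') = 3

Yes, "110010" is in L


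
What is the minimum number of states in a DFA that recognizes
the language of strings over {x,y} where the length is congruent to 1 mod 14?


States track (length) mod 14.
Need 14 states: one per remainder 0..13; accept = remainder 1.

14


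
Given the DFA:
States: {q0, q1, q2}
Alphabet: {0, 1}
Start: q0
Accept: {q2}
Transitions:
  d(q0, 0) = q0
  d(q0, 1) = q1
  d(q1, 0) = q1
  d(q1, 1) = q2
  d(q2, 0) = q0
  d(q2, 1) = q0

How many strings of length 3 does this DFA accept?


Enumerating all length-3 strings:
  "000" -> q0 [reject]
  "001" -> q1 [reject]
  "010" -> q1 [reject]
  "011" -> q2 [accept]
  "100" -> q1 [reject]
  "101" -> q2 [accept]
  "110" -> q0 [reject]
  "111" -> q0 [reject]

2 out of 8


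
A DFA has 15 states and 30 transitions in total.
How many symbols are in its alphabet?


Each state has exactly one transition per symbol.
|alphabet| = transitions / states = 30 / 15 = 2

2


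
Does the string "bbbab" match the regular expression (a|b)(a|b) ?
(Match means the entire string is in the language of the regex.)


|string| = 5; first = 'b'; last = 'b'

No, "bbbab" does not match (a|b)(a|b)


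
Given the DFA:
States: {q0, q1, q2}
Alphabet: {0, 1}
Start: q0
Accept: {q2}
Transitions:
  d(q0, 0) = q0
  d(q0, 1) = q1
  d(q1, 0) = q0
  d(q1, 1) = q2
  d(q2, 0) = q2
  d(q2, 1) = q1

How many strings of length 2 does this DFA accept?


Enumerating all length-2 strings:
  "00" -> q0 [reject]
  "01" -> q1 [reject]
  "10" -> q0 [reject]
  "11" -> q2 [accept]

1 out of 4


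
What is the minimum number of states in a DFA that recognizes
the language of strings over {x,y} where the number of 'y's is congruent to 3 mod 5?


States track (count of 'y') mod 5.
Need 5 states: one per remainder 0..4; accept = remainder 3.

5


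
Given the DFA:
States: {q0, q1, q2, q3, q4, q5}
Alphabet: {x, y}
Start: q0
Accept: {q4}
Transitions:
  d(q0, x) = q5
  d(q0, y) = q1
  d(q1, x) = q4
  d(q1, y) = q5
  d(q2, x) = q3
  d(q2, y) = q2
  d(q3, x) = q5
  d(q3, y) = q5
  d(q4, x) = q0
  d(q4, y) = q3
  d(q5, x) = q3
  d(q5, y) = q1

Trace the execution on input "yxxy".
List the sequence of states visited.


Input: yxxy
d(q0, y) = q1
d(q1, x) = q4
d(q4, x) = q0
d(q0, y) = q1


q0 -> q1 -> q4 -> q0 -> q1


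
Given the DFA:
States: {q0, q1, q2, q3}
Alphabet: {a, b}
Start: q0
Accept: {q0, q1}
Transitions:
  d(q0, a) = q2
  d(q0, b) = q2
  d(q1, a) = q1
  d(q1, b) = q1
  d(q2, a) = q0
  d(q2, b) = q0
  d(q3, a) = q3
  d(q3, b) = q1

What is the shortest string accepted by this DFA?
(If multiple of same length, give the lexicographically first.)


BFS by string length (lex-first path to each state shown):
  len 0: q0<-""
Found accept state at length 0.

"" (empty string)


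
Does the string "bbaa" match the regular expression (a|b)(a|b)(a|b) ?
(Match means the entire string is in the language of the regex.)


|string| = 4; first = 'b'; last = 'a'

No, "bbaa" does not match (a|b)(a|b)(a|b)


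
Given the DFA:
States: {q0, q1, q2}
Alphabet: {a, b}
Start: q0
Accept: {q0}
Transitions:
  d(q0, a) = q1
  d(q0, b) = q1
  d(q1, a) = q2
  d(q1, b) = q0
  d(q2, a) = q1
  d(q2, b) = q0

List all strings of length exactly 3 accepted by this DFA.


All strings of length 3: 8 total
Accepted: 2

"aab", "bab"


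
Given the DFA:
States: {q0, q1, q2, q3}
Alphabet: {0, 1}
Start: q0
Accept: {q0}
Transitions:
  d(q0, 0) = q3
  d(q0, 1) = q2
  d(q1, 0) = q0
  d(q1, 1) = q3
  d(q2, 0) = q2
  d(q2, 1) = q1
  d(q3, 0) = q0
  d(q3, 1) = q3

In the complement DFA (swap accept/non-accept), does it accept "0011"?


Trace: q0 -> q3 -> q0 -> q2 -> q1
Final: q1
Original accept: {q0}
Complement: q1 is not in original accept

Yes, complement accepts (original rejects)


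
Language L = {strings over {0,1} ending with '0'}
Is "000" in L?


last symbol = '0'

Yes, "000" is in L


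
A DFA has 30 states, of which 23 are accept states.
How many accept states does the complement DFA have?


Complement swaps accept and non-accept states.
30 - 23 = 7

7


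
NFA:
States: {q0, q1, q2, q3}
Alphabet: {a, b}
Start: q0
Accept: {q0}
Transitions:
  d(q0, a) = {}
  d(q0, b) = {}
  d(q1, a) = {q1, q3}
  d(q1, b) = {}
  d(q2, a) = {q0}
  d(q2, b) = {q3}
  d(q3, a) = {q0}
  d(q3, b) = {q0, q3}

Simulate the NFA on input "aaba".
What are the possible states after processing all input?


Start: {q0}
  --a--> {}
  --a--> {}
  --b--> {}
  --a--> {}

{} (empty set, no valid transitions)


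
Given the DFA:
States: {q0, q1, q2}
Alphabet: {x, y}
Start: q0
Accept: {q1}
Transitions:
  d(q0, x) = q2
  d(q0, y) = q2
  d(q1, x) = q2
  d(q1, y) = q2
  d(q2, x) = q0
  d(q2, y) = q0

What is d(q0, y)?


Looking up transition d(q0, y)

q2


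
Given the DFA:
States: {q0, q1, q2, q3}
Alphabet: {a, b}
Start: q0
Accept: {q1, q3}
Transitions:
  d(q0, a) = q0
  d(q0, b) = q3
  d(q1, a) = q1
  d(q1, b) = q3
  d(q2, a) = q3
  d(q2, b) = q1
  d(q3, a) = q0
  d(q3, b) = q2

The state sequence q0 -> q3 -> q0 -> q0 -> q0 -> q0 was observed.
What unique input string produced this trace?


Trace back each transition to find the symbol:
  q0 --[b]--> q3
  q3 --[a]--> q0
  q0 --[a]--> q0
  q0 --[a]--> q0
  q0 --[a]--> q0

"baaaa"


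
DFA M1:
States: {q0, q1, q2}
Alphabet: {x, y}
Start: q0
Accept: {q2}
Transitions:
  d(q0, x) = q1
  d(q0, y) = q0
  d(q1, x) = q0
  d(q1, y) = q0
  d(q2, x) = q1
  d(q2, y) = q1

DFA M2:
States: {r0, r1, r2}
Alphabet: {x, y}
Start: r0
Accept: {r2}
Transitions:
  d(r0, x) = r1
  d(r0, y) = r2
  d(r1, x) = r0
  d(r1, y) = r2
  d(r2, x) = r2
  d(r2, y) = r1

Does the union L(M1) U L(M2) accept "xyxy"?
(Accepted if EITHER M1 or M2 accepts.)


M1: final=q0 accepted=False
M2: final=r1 accepted=False

No, union rejects (neither accepts)


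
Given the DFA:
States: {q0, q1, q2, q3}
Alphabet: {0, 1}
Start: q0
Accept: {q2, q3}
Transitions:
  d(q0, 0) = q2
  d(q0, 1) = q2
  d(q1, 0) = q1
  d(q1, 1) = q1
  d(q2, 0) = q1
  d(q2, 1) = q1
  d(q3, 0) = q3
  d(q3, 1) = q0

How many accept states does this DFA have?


Accept states listed: {q2, q3}
Counting: q2(1) q3(2)

2


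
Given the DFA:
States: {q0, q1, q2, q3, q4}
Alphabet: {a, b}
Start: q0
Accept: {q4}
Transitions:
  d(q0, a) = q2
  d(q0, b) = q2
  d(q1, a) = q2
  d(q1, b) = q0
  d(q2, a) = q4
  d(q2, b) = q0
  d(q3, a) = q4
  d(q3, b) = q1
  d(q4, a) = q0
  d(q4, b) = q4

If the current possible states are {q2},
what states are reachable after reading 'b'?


Apply transition on 'b' from each current state:
  d(q2, b) = q0

{q0}


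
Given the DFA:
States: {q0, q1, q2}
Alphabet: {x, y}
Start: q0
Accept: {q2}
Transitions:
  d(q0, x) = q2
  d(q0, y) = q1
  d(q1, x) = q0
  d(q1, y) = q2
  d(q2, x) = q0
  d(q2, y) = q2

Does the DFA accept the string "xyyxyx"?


Trace: q0 -> q2 -> q2 -> q2 -> q0 -> q1 -> q0
Final state: q0
Accept states: {q2}

No, rejected (final state q0 is not an accept state)


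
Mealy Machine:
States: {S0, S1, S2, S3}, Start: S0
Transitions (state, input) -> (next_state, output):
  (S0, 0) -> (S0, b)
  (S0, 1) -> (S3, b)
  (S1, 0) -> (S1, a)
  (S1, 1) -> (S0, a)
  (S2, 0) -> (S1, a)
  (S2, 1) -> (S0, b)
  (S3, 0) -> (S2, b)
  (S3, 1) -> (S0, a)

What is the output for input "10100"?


Step-by-step:
  (S0, 1) -> (S3, b)
  (S3, 0) -> (S2, b)
  (S2, 1) -> (S0, b)
  (S0, 0) -> (S0, b)
  (S0, 0) -> (S0, b)

"bbbbb"


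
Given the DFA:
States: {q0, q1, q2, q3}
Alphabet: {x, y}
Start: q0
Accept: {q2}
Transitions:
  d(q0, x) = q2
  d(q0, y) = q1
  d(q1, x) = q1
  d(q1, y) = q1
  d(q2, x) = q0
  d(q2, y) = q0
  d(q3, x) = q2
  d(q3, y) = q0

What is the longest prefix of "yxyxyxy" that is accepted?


Run the DFA, marking each prefix where the state is accepting:
  "" -> q0 [reject]
  "y" -> q1 [reject]
  "yx" -> q1 [reject]
  "yxy" -> q1 [reject]
  "yxyx" -> q1 [reject]
  "yxyxy" -> q1 [reject]
  "yxyxyx" -> q1 [reject]
  "yxyxyxy" -> q1 [reject]

No prefix is accepted


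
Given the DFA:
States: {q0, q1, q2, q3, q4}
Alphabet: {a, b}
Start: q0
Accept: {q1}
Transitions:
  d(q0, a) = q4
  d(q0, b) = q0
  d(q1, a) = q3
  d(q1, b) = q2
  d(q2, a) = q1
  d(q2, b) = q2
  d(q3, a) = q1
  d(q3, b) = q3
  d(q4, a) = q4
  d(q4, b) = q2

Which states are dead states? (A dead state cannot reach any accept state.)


Forward reachability from each state:
  q0 -> reaches accept state q1 (live)
  q1 -> reaches accept state q1 (live)
  q2 -> reaches accept state q1 (live)
  q3 -> reaches accept state q1 (live)
  q4 -> reaches accept state q1 (live)

None (all states can reach an accept state)


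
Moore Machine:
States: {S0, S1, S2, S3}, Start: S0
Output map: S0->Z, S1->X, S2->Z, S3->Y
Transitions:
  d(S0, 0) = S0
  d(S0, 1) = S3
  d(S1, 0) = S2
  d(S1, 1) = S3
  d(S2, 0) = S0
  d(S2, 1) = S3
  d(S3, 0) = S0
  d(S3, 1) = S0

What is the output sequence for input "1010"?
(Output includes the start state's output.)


Start: S0 (output Z)
  --1--> S3 (output Y)
  --0--> S0 (output Z)
  --1--> S3 (output Y)
  --0--> S0 (output Z)

"ZYZYZ"


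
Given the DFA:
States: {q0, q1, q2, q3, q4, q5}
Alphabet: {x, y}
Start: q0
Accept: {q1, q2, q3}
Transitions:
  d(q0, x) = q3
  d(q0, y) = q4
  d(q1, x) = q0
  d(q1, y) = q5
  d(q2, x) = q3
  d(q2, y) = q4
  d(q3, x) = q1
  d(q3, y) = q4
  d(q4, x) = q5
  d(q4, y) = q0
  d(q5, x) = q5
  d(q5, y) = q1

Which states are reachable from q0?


BFS from q0:
  layer 0: {q0}
  layer 1: {q3, q4}
  layer 2: {q1, q5}

{q0, q1, q3, q4, q5}


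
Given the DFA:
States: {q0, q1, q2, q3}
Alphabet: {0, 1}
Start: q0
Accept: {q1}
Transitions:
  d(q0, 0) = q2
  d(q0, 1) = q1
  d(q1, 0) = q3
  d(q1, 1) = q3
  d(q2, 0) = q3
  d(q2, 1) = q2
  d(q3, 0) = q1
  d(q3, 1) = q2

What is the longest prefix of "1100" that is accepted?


Run the DFA, marking each prefix where the state is accepting:
  "" -> q0 [reject]
  "1" -> q1 [accept]
  "11" -> q3 [reject]
  "110" -> q1 [accept]
  "1100" -> q3 [reject]

"110"


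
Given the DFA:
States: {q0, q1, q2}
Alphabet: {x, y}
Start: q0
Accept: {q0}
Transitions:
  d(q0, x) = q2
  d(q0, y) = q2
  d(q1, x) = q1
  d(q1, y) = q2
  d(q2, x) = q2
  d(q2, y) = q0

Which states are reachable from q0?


BFS from q0:
  layer 0: {q0}
  layer 1: {q2}

{q0, q2}


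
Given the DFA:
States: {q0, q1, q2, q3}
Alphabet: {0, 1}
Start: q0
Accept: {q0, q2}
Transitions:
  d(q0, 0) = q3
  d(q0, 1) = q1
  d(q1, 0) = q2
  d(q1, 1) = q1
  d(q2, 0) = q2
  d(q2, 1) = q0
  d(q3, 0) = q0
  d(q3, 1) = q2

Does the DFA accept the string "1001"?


Trace: q0 -> q1 -> q2 -> q2 -> q0
Final state: q0
Accept states: {q0, q2}

Yes, accepted (final state q0 is an accept state)


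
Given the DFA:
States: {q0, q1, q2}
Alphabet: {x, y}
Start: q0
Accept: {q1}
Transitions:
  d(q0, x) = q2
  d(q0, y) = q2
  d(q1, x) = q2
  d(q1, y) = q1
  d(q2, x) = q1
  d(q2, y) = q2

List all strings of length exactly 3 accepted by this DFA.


All strings of length 3: 8 total
Accepted: 4

"xxy", "xyx", "yxy", "yyx"


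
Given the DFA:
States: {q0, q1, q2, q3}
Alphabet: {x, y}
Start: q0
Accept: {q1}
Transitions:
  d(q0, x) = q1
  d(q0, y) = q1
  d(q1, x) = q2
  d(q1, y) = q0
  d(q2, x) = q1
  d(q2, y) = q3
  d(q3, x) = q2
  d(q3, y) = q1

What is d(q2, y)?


Looking up transition d(q2, y)

q3


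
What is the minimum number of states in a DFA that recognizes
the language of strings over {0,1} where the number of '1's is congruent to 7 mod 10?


States track (count of '1') mod 10.
Need 10 states: one per remainder 0..9; accept = remainder 7.

10


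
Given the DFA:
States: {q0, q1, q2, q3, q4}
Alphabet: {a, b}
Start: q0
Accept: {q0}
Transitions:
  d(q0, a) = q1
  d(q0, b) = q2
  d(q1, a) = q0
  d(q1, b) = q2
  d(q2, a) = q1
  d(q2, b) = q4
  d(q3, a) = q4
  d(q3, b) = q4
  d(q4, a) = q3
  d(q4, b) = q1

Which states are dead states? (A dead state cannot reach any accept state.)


Forward reachability from each state:
  q0 -> reaches accept state q0 (live)
  q1 -> reaches accept state q0 (live)
  q2 -> reaches accept state q0 (live)
  q3 -> reaches accept state q0 (live)
  q4 -> reaches accept state q0 (live)

None (all states can reach an accept state)


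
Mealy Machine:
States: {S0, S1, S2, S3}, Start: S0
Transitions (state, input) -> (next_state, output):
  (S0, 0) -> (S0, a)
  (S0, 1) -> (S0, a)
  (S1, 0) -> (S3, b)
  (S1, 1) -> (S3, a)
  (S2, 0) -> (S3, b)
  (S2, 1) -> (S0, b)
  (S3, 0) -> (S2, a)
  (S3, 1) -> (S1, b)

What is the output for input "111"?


Step-by-step:
  (S0, 1) -> (S0, a)
  (S0, 1) -> (S0, a)
  (S0, 1) -> (S0, a)

"aaa"


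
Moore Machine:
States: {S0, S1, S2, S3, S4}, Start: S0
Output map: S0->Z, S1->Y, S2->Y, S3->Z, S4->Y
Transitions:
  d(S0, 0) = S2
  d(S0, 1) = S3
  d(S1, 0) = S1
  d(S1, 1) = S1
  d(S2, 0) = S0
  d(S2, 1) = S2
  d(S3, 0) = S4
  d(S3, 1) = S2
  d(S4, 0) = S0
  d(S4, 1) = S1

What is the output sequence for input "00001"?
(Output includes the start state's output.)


Start: S0 (output Z)
  --0--> S2 (output Y)
  --0--> S0 (output Z)
  --0--> S2 (output Y)
  --0--> S0 (output Z)
  --1--> S3 (output Z)

"ZYZYZZ"


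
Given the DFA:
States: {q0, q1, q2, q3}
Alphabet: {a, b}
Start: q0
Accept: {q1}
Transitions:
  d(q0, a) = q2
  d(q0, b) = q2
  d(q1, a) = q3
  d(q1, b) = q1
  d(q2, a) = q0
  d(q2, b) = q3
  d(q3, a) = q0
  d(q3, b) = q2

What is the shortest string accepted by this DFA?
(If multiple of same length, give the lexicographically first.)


BFS by string length (lex-first path to each state shown):
  len 0: q0<-""
  len 1: q2<-"a"
  len 2: q0<-"aa", q3<-"ab"
  len 3: q0<-"aba", q2<-"aaa"
  len 4: q0<-"aaaa", q2<-"abaa", q3<-"aaab"
  len 5: q0<-"aaaba", q2<-"aaaaa", q3<-"abaab"
  len 6: q0<-"aaaaaa", q2<-"aaabaa", q3<-"aaaaab"
  len 7: q0<-"aaaaaba", q2<-"aaaaaaa", q3<-"aaabaab"
  len 8: q0<-"aaaaaaaa", q2<-"aaaaabaa", q3<-"aaaaaaab"

No string accepted (empty language)


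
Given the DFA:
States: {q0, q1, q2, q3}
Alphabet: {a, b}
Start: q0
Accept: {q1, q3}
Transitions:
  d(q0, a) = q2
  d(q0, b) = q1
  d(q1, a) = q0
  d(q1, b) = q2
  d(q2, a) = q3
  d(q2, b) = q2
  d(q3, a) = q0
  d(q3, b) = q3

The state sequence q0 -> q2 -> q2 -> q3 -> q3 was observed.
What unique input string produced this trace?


Trace back each transition to find the symbol:
  q0 --[a]--> q2
  q2 --[b]--> q2
  q2 --[a]--> q3
  q3 --[b]--> q3

"abab"


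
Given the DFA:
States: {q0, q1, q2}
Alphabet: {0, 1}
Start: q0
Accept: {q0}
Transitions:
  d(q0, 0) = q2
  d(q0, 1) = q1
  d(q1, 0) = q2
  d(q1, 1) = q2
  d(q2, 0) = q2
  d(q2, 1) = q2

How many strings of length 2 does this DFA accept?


Enumerating all length-2 strings:
  "00" -> q2 [reject]
  "01" -> q2 [reject]
  "10" -> q2 [reject]
  "11" -> q2 [reject]

0 out of 4


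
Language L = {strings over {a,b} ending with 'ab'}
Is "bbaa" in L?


last two symbols = 'aa'

No, "bbaa" is not in L


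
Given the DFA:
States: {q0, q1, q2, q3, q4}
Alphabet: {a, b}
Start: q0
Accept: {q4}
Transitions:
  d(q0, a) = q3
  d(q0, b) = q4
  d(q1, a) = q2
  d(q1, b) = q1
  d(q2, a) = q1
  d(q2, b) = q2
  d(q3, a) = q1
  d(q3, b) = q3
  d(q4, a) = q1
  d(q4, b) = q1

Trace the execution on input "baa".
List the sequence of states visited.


Input: baa
d(q0, b) = q4
d(q4, a) = q1
d(q1, a) = q2


q0 -> q4 -> q1 -> q2
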